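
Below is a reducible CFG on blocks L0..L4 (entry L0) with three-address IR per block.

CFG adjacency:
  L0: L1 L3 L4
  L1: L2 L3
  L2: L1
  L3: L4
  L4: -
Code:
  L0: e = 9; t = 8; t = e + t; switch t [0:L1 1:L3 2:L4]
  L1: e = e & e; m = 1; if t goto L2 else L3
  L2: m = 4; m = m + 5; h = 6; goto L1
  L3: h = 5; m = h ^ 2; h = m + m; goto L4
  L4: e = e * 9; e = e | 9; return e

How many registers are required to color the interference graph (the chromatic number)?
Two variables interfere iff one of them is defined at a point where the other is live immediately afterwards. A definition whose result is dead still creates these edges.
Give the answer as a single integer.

Answer: 3

Working:
Block summaries:
  L0: def={e,t} ue=∅
  L1: def={e,m} ue={e,t}
  L2: def={h,m} ue=∅
  L3: def={h,m} ue=∅
  L4: def={e} ue={e}

Liveness:
  L0 li=∅ lo={e,t}
  L1 li={e,t} lo={e,t}
  L2 li={e,t} lo={e,t}
  L3 li={e} lo={e}
  L4 li={e} lo=∅

Interfere edges:
  e↔{h,m,t}
  h↔{e,t}
  m↔{e,t}
  t↔{e,h,m}

Registers:
  clique {e,h,t} ⇒ need ≥ 3
  3-colouring: c0={e}  c1={t}  c2={h,m}
  χ = 3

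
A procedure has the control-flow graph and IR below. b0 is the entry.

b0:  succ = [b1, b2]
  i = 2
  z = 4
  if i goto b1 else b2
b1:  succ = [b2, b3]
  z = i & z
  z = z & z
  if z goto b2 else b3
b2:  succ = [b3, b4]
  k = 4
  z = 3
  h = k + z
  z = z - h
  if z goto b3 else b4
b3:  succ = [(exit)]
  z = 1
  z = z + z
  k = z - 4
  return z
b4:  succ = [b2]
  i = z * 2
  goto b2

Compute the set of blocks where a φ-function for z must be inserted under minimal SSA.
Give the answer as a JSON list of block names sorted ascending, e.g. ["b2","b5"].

idom tree: b1←b0 b2←b0 b3←b0 b4←b2
Dom∩ at merges:
  b2: preds {b0,b1,b4}: {b0} ∩ {b0,b1} ∩ {b0,b2,b4} = {b0}; idom=b0
  b3: preds {b1,b2}: {b0,b1} ∩ {b0,b2} = {b0}; idom=b0

Frontier:
  join b2 pred b0: · stop@b0
  join b2 pred b1: b1 stop@b0
  join b2 pred b4: b4→b2 stop@b0
  join b3 pred b1: b1 stop@b0
  join b3 pred b2: b2 stop@b0
  DF(b0)=∅
  DF(b1)={b2,b3}
  DF(b2)={b2,b3}
  DF(b3)=∅
  DF(b4)={b2}

φ for z: defs {b0,b1,b2,b3}
  DF⁺ = {b2,b3}

Answer: ["b2", "b3"]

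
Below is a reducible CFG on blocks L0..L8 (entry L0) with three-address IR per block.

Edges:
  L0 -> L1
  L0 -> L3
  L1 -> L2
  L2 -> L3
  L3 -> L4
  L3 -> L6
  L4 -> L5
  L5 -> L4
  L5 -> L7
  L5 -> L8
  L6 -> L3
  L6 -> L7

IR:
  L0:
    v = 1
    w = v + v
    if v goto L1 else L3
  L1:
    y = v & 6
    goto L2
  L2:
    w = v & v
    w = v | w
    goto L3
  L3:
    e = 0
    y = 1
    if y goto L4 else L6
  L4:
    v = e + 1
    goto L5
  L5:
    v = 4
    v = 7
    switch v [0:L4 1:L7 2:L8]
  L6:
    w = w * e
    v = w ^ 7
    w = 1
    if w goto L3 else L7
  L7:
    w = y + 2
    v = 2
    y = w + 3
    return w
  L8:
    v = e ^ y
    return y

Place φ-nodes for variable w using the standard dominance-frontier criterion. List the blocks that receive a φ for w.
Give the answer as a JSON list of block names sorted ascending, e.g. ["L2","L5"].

idom tree: L1←L0 L2←L1 L3←L0 L4←L3 L5←L4 L6←L3 L7←L3 L8←L5
Dom∩ at merges:
  L3: preds {L0,L2,L6}: {L0} ∩ {L0,L1,L2} ∩ {L0,L3,L6} = {L0}; idom=L0
  L4: preds {L3,L5}: {L0,L3} ∩ {L0,L3,L4,L5} = {L0,L3}; idom=L3
  L7: preds {L5,L6}: {L0,L3,L4,L5} ∩ {L0,L3,L6} = {L0,L3}; idom=L3

DF walk-up:
  L3←L0: walk · to L0
  L3←L2: walk L2→L1 to L0
  L3←L6: walk L6→L3 to L0
  L4←L3: walk · to L3
  L4←L5: walk L5→L4 to L3
  L7←L5: walk L5→L4 to L3
  L7←L6: walk L6 to L3
  DF(L0)=∅
  DF(L1)={L3}
  DF(L2)={L3}
  DF(L3)={L3}
  DF(L4)={L4,L7}
  DF(L5)={L4,L7}
  DF(L6)={L3,L7}
  DF(L7)=∅
  DF(L8)=∅

φ for w: defs {L0,L2,L6,L7}
  DF⁺ = {L3,L7}

Answer: ["L3", "L7"]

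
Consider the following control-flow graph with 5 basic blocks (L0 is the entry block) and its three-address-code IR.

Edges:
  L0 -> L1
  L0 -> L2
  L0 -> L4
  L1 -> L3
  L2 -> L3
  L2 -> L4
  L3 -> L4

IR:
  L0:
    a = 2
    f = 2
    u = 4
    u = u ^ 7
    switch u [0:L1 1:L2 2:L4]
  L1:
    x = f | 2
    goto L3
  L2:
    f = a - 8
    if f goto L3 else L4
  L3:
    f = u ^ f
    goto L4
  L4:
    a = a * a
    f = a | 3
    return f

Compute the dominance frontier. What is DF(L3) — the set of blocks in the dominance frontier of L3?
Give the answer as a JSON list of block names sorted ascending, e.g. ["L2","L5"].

idom tree: L1←L0 L2←L0 L3←L0 L4←L0
Dom∩ at merges:
  L3: preds {L1,L2}: {L0,L1} ∩ {L0,L2} = {L0}; idom=L0
  L4: preds {L0,L2,L3}: {L0} ∩ {L0,L2} ∩ {L0,L3} = {L0}; idom=L0

DF walk-up:
  L3←L1: walk L1 to L0
  L3←L2: walk L2 to L0
  L4←L0: walk · to L0
  L4←L2: walk L2 to L0
  L4←L3: walk L3 to L0
  L0 → ∅
  L1 → {L3}
  L2 → {L3,L4}
  L3 → {L4}
  L4 → ∅

DF(L3) = ["L4"]

Answer: ["L4"]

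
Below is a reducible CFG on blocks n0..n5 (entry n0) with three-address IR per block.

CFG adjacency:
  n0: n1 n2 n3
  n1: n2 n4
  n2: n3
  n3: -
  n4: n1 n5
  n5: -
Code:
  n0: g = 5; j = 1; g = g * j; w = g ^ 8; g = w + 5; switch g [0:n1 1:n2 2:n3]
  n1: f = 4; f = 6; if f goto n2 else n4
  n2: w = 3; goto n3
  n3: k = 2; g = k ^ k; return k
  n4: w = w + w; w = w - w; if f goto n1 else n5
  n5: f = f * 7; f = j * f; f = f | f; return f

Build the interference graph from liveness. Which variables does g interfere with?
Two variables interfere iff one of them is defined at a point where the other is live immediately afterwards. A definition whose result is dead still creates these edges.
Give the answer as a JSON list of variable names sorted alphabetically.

Answer: ["j", "k", "w"]

Analysis:
Block summaries:
  n0: {g,j,w} / ∅
  n1: {f} / ∅
  n2: {w} / ∅
  n3: {g,k} / ∅
  n4: {w} / {f,w}
  n5: {f} / {f,j}

Backward fixpoint:
  n0 li=∅ lo={j,w}
  n1 li={j,w} lo={f,j,w}
  n2 li=∅ lo=∅
  n3 li=∅ lo=∅
  n4 li={f,j,w} lo={f,j,w}
  n5 li={f,j} lo=∅

Conflict graph:
  f — {j,w}
  g — {j,k,w}
  j — {f,g,w}
  k — {g}
  w — {f,g,j}

N(g) = ["j", "k", "w"]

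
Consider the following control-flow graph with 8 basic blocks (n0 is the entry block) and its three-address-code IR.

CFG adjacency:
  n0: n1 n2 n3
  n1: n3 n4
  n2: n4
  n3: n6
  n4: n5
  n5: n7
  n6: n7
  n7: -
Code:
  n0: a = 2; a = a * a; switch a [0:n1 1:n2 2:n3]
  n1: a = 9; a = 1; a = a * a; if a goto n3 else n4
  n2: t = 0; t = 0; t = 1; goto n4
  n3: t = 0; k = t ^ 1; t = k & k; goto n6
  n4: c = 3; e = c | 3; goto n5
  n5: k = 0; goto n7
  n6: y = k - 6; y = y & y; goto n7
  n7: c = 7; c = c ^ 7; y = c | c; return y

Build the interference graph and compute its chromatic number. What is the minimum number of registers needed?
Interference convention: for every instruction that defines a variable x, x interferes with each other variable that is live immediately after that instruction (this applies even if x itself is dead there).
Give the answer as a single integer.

Block summaries:
  n0 def {a} use ∅
  n1 def {a} use ∅
  n2 def {t} use ∅
  n3 def {k,t} use ∅
  n4 def {c,e} use ∅
  n5 def {k} use ∅
  n6 def {y} use {k}
  n7 def {c,y} use ∅

Backward fixpoint:
  n0 li=∅ lo=∅
  n1 li=∅ lo=∅
  n2 li=∅ lo=∅
  n3 li=∅ lo={k}
  n4 li=∅ lo=∅
  n5 li=∅ lo=∅
  n6 li={k} lo=∅
  n7 li=∅ lo=∅

Interference:
  a: ∅
  c: ∅
  e: ∅
  k: {t}
  t: {k}
  y: ∅

Chromatic number:
  lower bound: {k,t} mutually conflict ⇒ χ ≥ 2
  2-colouring: R0={a,c,e,k,y}  R1={t}
  χ = 2

Answer: 2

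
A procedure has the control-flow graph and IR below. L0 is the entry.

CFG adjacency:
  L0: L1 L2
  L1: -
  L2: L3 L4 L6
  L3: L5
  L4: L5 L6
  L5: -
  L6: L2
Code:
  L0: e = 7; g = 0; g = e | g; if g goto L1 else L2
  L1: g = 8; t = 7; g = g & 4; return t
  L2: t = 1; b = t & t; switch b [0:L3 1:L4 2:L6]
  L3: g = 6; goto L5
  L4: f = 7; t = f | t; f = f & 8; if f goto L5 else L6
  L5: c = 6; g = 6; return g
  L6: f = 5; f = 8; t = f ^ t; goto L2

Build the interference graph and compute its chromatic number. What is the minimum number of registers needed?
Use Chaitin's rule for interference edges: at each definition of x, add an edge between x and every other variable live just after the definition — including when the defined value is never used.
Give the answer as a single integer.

Answer: 2

Derivation:
Per-block:
  L0: {e,g} / ∅
  L1: {g,t} / ∅
  L2: {b,t} / ∅
  L3: {g} / ∅
  L4: {f,t} / {t}
  L5: {c,g} / ∅
  L6: {f,t} / {t}

Live sets:
  live L0: ∅→∅
  live L1: ∅→∅
  live L2: ∅→{t}
  live L3: ∅→∅
  live L4: {t}→{t}
  live L5: ∅→∅
  live L6: {t}→∅

Interference:
  b — {t}
  c — ∅
  e — {g}
  f — {t}
  g — {e,t}
  t — {b,f,g}

Chromatic number:
  lower bound: {b,t} mutually conflict ⇒ χ ≥ 2
  2-colouring: c0={c,e,t}  c1={b,f,g}
  χ = 2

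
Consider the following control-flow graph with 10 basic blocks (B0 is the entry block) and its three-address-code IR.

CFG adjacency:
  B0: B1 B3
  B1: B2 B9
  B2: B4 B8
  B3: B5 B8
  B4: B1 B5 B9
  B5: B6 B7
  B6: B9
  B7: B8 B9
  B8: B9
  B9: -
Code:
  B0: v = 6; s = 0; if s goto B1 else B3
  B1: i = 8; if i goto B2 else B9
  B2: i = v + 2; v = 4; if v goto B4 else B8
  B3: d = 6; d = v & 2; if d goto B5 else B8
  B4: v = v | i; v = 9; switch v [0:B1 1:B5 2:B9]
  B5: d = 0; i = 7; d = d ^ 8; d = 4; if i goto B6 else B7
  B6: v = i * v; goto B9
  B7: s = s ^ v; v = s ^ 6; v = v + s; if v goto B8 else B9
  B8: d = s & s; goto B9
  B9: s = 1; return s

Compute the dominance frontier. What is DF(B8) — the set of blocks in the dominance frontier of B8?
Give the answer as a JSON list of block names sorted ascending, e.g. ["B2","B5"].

idom tree: B1←B0 B2←B1 B3←B0 B4←B2 B5←B0 B6←B5 B7←B5 B8←B0 B9←B0
Dom∩ at merges:
  B1: preds {B0,B4}: {B0} ∩ {B0,B1,B2,B4} = {B0}; idom=B0
  B5: preds {B3,B4}: {B0,B3} ∩ {B0,B1,B2,B4} = {B0}; idom=B0
  B8: preds {B2,B3,B7}: {B0,B1,B2} ∩ {B0,B3} ∩ {B0,B5,B7} = {B0}; idom=B0
  B9: preds {B1,B4,B6,B7,B8}: {B0,B1} ∩ {B0,B1,B2,B4} ∩ {B0,B5,B6} ∩ {B0,B5,B7} ∩ {B0,B8} = {B0}; idom=B0

DF derivation:
  join B1 pred B0: · stop@B0
  join B1 pred B4: B4→B2→B1 stop@B0
  join B5 pred B3: B3 stop@B0
  join B5 pred B4: B4→B2→B1 stop@B0
  join B8 pred B2: B2→B1 stop@B0
  join B8 pred B3: B3 stop@B0
  join B8 pred B7: B7→B5 stop@B0
  join B9 pred B1: B1 stop@B0
  join B9 pred B4: B4→B2→B1 stop@B0
  join B9 pred B6: B6→B5 stop@B0
  join B9 pred B7: B7→B5 stop@B0
  join B9 pred B8: B8 stop@B0
  DF(B0)=∅
  DF(B1)={B1,B5,B8,B9}
  DF(B2)={B1,B5,B8,B9}
  DF(B3)={B5,B8}
  DF(B4)={B1,B5,B9}
  DF(B5)={B8,B9}
  DF(B6)={B9}
  DF(B7)={B8,B9}
  DF(B8)={B9}
  DF(B9)=∅

DF(B8) = ["B9"]

Answer: ["B9"]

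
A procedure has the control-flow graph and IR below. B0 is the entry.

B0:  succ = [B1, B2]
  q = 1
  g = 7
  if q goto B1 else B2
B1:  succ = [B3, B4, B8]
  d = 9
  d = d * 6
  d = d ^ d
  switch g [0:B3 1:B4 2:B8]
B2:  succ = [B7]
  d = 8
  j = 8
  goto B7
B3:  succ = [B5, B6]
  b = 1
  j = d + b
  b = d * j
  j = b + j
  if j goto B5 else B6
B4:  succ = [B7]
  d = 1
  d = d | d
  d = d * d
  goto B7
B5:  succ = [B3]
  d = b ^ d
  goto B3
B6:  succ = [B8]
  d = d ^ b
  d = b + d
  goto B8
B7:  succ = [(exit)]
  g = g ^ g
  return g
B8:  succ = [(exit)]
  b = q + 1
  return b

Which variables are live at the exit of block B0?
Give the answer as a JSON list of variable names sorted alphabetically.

Per-block:
  B0: {g,q} / ∅
  B1: {d} / {g}
  B2: {d,j} / ∅
  B3: {b,j} / {d}
  B4: {d} / ∅
  B5: {d} / {b,d}
  B6: {d} / {b,d}
  B7: {g} / {g}
  B8: {b} / {q}

Backward fixpoint:
  B0: in=∅ out={g,q}
  B1: in={g,q} out={d,g,q}
  B2: in={g} out={g}
  B3: in={d,q} out={b,d,q}
  B4: in={g} out={g}
  B5: in={b,d,q} out={d,q}
  B6: in={b,d,q} out={q}
  B7: in={g} out=∅
  B8: in={q} out=∅

live-out(B0) = ["g", "q"]

Answer: ["g", "q"]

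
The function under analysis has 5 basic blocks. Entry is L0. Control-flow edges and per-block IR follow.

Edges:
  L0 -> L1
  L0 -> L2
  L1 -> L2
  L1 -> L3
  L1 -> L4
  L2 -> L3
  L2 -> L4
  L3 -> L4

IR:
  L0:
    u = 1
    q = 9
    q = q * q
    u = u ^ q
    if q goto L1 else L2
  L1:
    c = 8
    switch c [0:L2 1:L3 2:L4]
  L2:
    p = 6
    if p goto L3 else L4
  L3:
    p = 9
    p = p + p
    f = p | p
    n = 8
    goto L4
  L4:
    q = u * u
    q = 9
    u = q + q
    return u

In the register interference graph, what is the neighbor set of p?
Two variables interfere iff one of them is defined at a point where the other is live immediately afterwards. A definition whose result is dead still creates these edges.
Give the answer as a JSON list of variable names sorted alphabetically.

Per-block:
  L0: {q,u} / ∅
  L1: {c} / ∅
  L2: {p} / ∅
  L3: {f,n,p} / ∅
  L4: {q,u} / {u}

Liveness:
  L0: in=∅ out={u}
  L1: in={u} out={u}
  L2: in={u} out={u}
  L3: in={u} out={u}
  L4: in={u} out=∅

Interfere edges:
  c↔{u}
  f↔{u}
  n↔{u}
  p↔{u}
  q↔{u}
  u↔{c,f,n,p,q}

N(p) = ["u"]

Answer: ["u"]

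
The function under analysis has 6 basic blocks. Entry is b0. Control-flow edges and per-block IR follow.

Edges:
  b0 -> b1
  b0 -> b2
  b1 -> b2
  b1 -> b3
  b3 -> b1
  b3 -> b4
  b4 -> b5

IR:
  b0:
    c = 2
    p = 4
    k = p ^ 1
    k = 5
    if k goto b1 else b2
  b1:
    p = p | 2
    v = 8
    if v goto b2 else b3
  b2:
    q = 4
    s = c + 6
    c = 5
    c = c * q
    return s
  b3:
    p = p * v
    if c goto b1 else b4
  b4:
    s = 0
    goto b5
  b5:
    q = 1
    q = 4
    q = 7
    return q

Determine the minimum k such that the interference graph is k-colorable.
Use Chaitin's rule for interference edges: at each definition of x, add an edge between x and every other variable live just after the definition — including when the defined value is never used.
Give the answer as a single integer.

def/use:
  b0: {c,k,p} / ∅
  b1: {p,v} / {p}
  b2: {c,q,s} / {c}
  b3: {p} / {c,p,v}
  b4: {s} / ∅
  b5: {q} / ∅

Backward fixpoint:
  live b0: ∅→{c,p}
  live b1: {c,p}→{c,p,v}
  live b2: {c}→∅
  live b3: {c,p,v}→{c,p}
  live b4: ∅→∅
  live b5: ∅→∅

Interference:
  c: {k,p,q,s,v}
  k: {c,p}
  p: {c,k,v}
  q: {c,s}
  s: {c,q}
  v: {c,p}

Registers:
  lower bound: {c,k,p} mutually conflict ⇒ χ ≥ 3
  assign c→c0 k→c2 p→c1 q→c1 s→c2 v→c2 — no edge inside a register ⇒ χ ≤ 3
  χ = 3

Answer: 3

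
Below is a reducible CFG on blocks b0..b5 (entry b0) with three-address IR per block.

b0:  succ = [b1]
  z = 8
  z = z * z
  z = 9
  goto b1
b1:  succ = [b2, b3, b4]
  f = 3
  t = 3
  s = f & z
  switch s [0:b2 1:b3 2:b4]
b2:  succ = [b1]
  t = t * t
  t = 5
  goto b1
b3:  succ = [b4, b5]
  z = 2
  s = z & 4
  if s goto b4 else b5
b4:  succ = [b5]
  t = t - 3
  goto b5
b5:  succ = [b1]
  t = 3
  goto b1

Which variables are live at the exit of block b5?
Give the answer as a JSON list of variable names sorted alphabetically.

Answer: ["z"]

Derivation:
Per-block:
  b0: def={z} ue=∅
  b1: def={f,s,t} ue={z}
  b2: def={t} ue={t}
  b3: def={s,z} ue=∅
  b4: def={t} ue={t}
  b5: def={t} ue=∅

Liveness:
  b0 li=∅ lo={z}
  b1 li={z} lo={t,z}
  b2 li={t,z} lo={z}
  b3 li={t} lo={t,z}
  b4 li={t,z} lo={z}
  b5 li={z} lo={z}

live-out(b5) = ["z"]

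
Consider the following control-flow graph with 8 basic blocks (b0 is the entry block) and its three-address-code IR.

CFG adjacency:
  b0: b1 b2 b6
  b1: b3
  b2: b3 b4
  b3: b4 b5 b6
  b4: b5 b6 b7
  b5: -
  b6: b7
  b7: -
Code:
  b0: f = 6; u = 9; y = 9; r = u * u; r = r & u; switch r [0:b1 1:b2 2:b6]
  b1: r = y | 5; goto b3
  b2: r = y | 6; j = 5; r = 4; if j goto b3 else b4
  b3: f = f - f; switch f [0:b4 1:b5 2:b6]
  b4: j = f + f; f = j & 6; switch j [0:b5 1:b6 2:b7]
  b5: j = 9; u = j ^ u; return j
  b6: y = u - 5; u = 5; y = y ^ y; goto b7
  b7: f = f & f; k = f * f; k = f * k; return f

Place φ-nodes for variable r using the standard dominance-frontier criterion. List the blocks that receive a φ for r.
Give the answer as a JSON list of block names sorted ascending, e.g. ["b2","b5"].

idom tree: b1←b0 b2←b0 b3←b0 b4←b0 b5←b0 b6←b0 b7←b0
Dom∩ at merges:
  b3: preds {b1,b2}: {b0,b1} ∩ {b0,b2} = {b0}; idom=b0
  b4: preds {b2,b3}: {b0,b2} ∩ {b0,b3} = {b0}; idom=b0
  b5: preds {b3,b4}: {b0,b3} ∩ {b0,b4} = {b0}; idom=b0
  b6: preds {b0,b3,b4}: {b0} ∩ {b0,b3} ∩ {b0,b4} = {b0}; idom=b0
  b7: preds {b4,b6}: {b0,b4} ∩ {b0,b6} = {b0}; idom=b0

Frontier:
  b3←b1: walk b1 to b0
  b3←b2: walk b2 to b0
  b4←b2: walk b2 to b0
  b4←b3: walk b3 to b0
  b5←b3: walk b3 to b0
  b5←b4: walk b4 to b0
  b6←b0: walk · to b0
  b6←b3: walk b3 to b0
  b6←b4: walk b4 to b0
  b7←b4: walk b4 to b0
  b7←b6: walk b6 to b0
  b0 → ∅
  b1 → {b3}
  b2 → {b3,b4}
  b3 → {b4,b5,b6}
  b4 → {b5,b6,b7}
  b5 → ∅
  b6 → {b7}
  b7 → ∅

φ for r: defs {b0,b1,b2}
  DF⁺ = {b3,b4,b5,b6,b7}

Answer: ["b3", "b4", "b5", "b6", "b7"]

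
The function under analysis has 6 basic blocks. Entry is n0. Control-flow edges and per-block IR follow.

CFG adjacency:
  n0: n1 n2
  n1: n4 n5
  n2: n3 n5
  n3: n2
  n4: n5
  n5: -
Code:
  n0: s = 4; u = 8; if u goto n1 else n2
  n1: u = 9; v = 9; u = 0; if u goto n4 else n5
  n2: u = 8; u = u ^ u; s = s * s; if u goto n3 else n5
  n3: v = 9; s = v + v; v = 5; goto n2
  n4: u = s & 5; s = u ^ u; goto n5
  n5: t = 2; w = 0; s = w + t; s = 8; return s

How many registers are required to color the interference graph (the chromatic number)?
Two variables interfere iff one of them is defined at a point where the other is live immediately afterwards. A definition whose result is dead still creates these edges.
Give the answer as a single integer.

Answer: 2

Analysis:
def/use:
  n0: {s,u} / ∅
  n1: {u,v} / ∅
  n2: {s,u} / {s}
  n3: {s,v} / ∅
  n4: {s,u} / {s}
  n5: {s,t,w} / ∅

Liveness:
  n0: in=∅ out={s}
  n1: in={s} out={s}
  n2: in={s} out=∅
  n3: in=∅ out={s}
  n4: in={s} out=∅
  n5: in=∅ out=∅

Conflict graph:
  s — {u,v}
  t — {w}
  u — {s}
  v — {s}
  w — {t}

Registers:
  clique {s,u} ⇒ need ≥ 2
  2-colouring: R0={s,t}  R1={u,v,w}
  χ = 2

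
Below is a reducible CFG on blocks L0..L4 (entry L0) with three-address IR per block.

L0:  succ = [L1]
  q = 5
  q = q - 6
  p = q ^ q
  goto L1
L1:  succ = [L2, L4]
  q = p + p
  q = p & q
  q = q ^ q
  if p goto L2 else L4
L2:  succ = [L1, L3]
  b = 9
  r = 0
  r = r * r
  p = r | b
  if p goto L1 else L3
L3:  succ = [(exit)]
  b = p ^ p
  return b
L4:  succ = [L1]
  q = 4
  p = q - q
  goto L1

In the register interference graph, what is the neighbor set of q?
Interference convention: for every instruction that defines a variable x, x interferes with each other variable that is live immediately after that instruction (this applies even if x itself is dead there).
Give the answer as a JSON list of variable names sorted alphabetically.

def/use:
  L0: def={p,q} ue=∅
  L1: def={q} ue={p}
  L2: def={b,p,r} ue=∅
  L3: def={b} ue={p}
  L4: def={p,q} ue=∅

Live sets:
  live L0: ∅→{p}
  live L1: {p}→∅
  live L2: ∅→{p}
  live L3: {p}→∅
  live L4: ∅→{p}

Interfere edges:
  b↔{r}
  p↔{q}
  q↔{p}
  r↔{b}

N(q) = ["p"]

Answer: ["p"]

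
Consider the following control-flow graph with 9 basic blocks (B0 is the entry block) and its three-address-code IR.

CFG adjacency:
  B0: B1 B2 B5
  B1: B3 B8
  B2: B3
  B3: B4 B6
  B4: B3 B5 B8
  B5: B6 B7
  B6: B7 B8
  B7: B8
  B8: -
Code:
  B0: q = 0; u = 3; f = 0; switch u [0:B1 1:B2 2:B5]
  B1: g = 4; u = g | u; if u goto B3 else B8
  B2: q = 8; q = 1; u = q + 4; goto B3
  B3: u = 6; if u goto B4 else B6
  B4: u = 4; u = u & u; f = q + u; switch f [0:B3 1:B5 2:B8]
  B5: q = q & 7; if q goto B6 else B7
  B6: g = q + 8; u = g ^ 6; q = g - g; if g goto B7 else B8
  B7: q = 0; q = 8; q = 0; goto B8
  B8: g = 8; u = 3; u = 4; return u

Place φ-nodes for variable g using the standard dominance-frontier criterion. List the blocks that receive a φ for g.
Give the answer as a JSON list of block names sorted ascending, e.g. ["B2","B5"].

Answer: ["B3", "B5", "B6", "B7", "B8"]

Derivation:
idom tree: B1←B0 B2←B0 B3←B0 B4←B3 B5←B0 B6←B0 B7←B0 B8←B0
Dom at joins:
  B3: preds {B1,B2,B4}: {B0,B1} ∩ {B0,B2} ∩ {B0,B3,B4} = {B0}; idom=B0
  B5: preds {B0,B4}: {B0} ∩ {B0,B3,B4} = {B0}; idom=B0
  B6: preds {B3,B5}: {B0,B3} ∩ {B0,B5} = {B0}; idom=B0
  B7: preds {B5,B6}: {B0,B5} ∩ {B0,B6} = {B0}; idom=B0
  B8: preds {B1,B4,B6,B7}: {B0,B1} ∩ {B0,B3,B4} ∩ {B0,B6} ∩ {B0,B7} = {B0}; idom=B0

Frontier:
  B3←B1: walk B1 to B0
  B3←B2: walk B2 to B0
  B3←B4: walk B4→B3 to B0
  B5←B0: walk · to B0
  B5←B4: walk B4→B3 to B0
  B6←B3: walk B3 to B0
  B6←B5: walk B5 to B0
  B7←B5: walk B5 to B0
  B7←B6: walk B6 to B0
  B8←B1: walk B1 to B0
  B8←B4: walk B4→B3 to B0
  B8←B6: walk B6 to B0
  B8←B7: walk B7 to B0
  B0 → ∅
  B1 → {B3,B8}
  B2 → {B3}
  B3 → {B3,B5,B6,B8}
  B4 → {B3,B5,B8}
  B5 → {B6,B7}
  B6 → {B7,B8}
  B7 → {B8}
  B8 → ∅

φ for g: defs {B1,B6,B8}
  DF⁺ = {B3,B5,B6,B7,B8}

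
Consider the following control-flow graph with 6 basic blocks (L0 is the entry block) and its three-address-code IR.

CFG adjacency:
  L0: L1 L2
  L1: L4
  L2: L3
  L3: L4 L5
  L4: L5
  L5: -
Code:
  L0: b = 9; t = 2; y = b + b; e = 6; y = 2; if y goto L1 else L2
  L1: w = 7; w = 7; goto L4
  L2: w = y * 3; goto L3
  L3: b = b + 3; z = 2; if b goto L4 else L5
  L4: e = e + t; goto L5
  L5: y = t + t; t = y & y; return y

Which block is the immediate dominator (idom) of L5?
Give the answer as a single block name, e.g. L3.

idom tree: L1←L0 L2←L0 L3←L2 L4←L0 L5←L0
Dom at joins:
  L4: preds {L1,L3}: {L0,L1} ∩ {L0,L2,L3} = {L0}; idom=L0
  L5: preds {L3,L4}: {L0,L2,L3} ∩ {L0,L4} = {L0}; idom=L0

idom(L5) = L0

Answer: L0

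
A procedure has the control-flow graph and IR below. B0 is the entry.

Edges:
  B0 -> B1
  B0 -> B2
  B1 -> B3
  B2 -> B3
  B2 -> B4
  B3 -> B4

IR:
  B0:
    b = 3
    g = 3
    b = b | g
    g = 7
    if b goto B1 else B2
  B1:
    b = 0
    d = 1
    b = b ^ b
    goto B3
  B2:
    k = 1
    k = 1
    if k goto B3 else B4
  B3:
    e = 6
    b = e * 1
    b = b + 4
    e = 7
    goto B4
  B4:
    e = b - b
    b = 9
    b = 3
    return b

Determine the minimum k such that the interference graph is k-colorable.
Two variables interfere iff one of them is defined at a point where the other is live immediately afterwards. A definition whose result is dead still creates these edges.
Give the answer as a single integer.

Answer: 2

Analysis:
Per-block:
  B0: def={b,g} ue=∅
  B1: def={b,d} ue=∅
  B2: def={k} ue=∅
  B3: def={b,e} ue=∅
  B4: def={b,e} ue={b}

Liveness:
  B0 li=∅ lo={b}
  B1 li=∅ lo=∅
  B2 li={b} lo={b}
  B3 li=∅ lo={b}
  B4 li={b} lo=∅

Conflict graph:
  b — {d,e,g,k}
  d — {b}
  e — {b}
  g — {b}
  k — {b}

Chromatic number:
  clique {b,d} ⇒ need ≥ 2
  2-colouring: r0={b}  r1={d,e,g,k}
  χ = 2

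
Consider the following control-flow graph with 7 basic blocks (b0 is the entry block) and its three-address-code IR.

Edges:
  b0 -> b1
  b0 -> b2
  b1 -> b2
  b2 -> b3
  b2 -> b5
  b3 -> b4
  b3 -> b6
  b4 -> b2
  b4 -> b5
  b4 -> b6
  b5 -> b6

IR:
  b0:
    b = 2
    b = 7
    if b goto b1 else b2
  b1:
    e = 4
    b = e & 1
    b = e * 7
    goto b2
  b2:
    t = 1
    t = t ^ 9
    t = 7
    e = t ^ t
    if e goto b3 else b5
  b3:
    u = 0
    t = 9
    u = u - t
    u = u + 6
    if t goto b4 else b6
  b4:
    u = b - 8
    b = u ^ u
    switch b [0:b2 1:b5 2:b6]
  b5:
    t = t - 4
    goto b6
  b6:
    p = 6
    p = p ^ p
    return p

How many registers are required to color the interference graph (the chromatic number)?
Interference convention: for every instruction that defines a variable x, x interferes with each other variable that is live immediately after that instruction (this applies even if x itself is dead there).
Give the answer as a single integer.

Block summaries:
  b0 def {b} use ∅
  b1 def {b,e} use ∅
  b2 def {e,t} use ∅
  b3 def {t,u} use ∅
  b4 def {b,u} use {b}
  b5 def {t} use {t}
  b6 def {p} use ∅

Liveness:
  b0: in=∅ out={b}
  b1: in=∅ out={b}
  b2: in={b} out={b,t}
  b3: in={b} out={b,t}
  b4: in={b,t} out={b,t}
  b5: in={t} out=∅
  b6: in=∅ out=∅

Interfere edges:
  b — {e,t,u}
  e — {b,t}
  p — ∅
  t — {b,e,u}
  u — {b,t}

Registers:
  {b,e,t} pairwise interfere (3-clique) ⇒ χ ≥ 3
  3-colouring: R0={b,p}  R1={t}  R2={e,u}
  χ = 3

Answer: 3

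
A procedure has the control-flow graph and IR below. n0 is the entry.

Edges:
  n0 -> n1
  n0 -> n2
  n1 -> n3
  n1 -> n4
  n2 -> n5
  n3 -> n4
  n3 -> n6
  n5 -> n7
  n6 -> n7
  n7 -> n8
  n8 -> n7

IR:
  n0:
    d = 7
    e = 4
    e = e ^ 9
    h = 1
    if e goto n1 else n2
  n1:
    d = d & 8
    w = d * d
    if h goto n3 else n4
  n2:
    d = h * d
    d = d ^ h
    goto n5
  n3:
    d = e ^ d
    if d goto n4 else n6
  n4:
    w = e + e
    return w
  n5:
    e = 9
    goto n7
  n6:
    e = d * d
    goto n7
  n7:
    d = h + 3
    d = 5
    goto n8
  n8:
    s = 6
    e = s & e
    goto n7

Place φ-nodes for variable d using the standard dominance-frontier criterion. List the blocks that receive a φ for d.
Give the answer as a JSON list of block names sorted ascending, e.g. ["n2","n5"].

Answer: ["n4", "n7"]

Analysis:
idom tree: n1←n0 n2←n0 n3←n1 n4←n1 n5←n2 n6←n3 n7←n0 n8←n7
Join-block Dom:
  n4: preds {n1,n3}: {n0,n1} ∩ {n0,n1,n3} = {n0,n1}; idom=n1
  n7: preds {n5,n6,n8}: {n0,n2,n5} ∩ {n0,n1,n3,n6} ∩ {n0,n7,n8} = {n0}; idom=n0

DF walk-up:
  join n4 pred n1: · stop@n1
  join n4 pred n3: n3 stop@n1
  join n7 pred n5: n5→n2 stop@n0
  join n7 pred n6: n6→n3→n1 stop@n0
  join n7 pred n8: n8→n7 stop@n0
  n0 → ∅
  n1 → {n7}
  n2 → {n7}
  n3 → {n4,n7}
  n4 → ∅
  n5 → {n7}
  n6 → {n7}
  n7 → {n7}
  n8 → {n7}

φ for d: defs {n0,n1,n2,n3,n7}
  DF⁺ = {n4,n7}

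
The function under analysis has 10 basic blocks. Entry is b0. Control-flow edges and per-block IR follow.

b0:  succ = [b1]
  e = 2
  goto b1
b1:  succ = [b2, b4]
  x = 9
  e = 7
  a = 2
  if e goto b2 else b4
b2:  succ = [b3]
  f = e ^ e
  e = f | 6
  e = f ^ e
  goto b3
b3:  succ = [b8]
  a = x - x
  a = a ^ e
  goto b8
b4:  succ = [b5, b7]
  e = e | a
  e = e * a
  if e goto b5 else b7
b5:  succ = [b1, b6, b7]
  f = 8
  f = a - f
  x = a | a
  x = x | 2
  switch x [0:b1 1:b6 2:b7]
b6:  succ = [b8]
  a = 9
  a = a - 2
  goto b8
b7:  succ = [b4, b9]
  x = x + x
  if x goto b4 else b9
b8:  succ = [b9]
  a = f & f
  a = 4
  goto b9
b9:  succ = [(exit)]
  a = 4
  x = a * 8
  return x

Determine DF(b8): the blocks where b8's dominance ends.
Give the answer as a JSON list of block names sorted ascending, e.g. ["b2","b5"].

Answer: ["b9"]

Working:
idom tree: b1←b0 b2←b1 b3←b2 b4←b1 b5←b4 b6←b5 b7←b4 b8←b1 b9←b1
Join-block Dom:
  b1: preds {b0,b5}: {b0} ∩ {b0,b1,b4,b5} = {b0}; idom=b0
  b4: preds {b1,b7}: {b0,b1} ∩ {b0,b1,b4,b7} = {b0,b1}; idom=b1
  b7: preds {b4,b5}: {b0,b1,b4} ∩ {b0,b1,b4,b5} = {b0,b1,b4}; idom=b4
  b8: preds {b3,b6}: {b0,b1,b2,b3} ∩ {b0,b1,b4,b5,b6} = {b0,b1}; idom=b1
  b9: preds {b7,b8}: {b0,b1,b4,b7} ∩ {b0,b1,b8} = {b0,b1}; idom=b1

DF walk-up:
  join b1 pred b0: · stop@b0
  join b1 pred b5: b5→b4→b1 stop@b0
  join b4 pred b1: · stop@b1
  join b4 pred b7: b7→b4 stop@b1
  join b7 pred b4: · stop@b4
  join b7 pred b5: b5 stop@b4
  join b8 pred b3: b3→b2 stop@b1
  join b8 pred b6: b6→b5→b4 stop@b1
  join b9 pred b7: b7→b4 stop@b1
  join b9 pred b8: b8 stop@b1
  b0 → ∅
  b1 → {b1}
  b2 → {b8}
  b3 → {b8}
  b4 → {b1,b4,b8,b9}
  b5 → {b1,b7,b8}
  b6 → {b8}
  b7 → {b4,b9}
  b8 → {b9}
  b9 → ∅

DF(b8) = ["b9"]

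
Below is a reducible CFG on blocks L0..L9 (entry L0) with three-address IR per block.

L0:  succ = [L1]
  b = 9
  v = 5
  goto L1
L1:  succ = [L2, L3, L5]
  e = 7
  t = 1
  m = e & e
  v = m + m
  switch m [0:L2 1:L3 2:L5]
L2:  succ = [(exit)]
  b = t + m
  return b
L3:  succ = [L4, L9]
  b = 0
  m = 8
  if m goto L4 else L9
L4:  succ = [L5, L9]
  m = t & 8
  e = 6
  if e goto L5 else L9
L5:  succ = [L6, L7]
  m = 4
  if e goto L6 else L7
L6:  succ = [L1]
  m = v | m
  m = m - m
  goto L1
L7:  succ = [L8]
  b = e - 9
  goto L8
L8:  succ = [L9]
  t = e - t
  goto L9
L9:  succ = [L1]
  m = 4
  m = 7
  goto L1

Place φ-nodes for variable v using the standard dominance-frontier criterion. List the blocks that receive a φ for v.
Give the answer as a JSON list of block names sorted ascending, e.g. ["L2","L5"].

Answer: ["L1"]

Derivation:
idom tree: L1←L0 L2←L1 L3←L1 L4←L3 L5←L1 L6←L5 L7←L5 L8←L7 L9←L1
Join-block Dom:
  L1: preds {L0,L6,L9}: {L0} ∩ {L0,L1,L5,L6} ∩ {L0,L1,L9} = {L0}; idom=L0
  L5: preds {L1,L4}: {L0,L1} ∩ {L0,L1,L3,L4} = {L0,L1}; idom=L1
  L9: preds {L3,L4,L8}: {L0,L1,L3} ∩ {L0,L1,L3,L4} ∩ {L0,L1,L5,L7,L8} = {L0,L1}; idom=L1

Frontier:
  L1←L0: walk · to L0
  L1←L6: walk L6→L5→L1 to L0
  L1←L9: walk L9→L1 to L0
  L5←L1: walk · to L1
  L5←L4: walk L4→L3 to L1
  L9←L3: walk L3 to L1
  L9←L4: walk L4→L3 to L1
  L9←L8: walk L8→L7→L5 to L1
  DF(L0)=∅
  DF(L1)={L1}
  DF(L2)=∅
  DF(L3)={L5,L9}
  DF(L4)={L5,L9}
  DF(L5)={L1,L9}
  DF(L6)={L1}
  DF(L7)={L9}
  DF(L8)={L9}
  DF(L9)={L1}

φ for v: defs {L0,L1}
  DF⁺ = {L1}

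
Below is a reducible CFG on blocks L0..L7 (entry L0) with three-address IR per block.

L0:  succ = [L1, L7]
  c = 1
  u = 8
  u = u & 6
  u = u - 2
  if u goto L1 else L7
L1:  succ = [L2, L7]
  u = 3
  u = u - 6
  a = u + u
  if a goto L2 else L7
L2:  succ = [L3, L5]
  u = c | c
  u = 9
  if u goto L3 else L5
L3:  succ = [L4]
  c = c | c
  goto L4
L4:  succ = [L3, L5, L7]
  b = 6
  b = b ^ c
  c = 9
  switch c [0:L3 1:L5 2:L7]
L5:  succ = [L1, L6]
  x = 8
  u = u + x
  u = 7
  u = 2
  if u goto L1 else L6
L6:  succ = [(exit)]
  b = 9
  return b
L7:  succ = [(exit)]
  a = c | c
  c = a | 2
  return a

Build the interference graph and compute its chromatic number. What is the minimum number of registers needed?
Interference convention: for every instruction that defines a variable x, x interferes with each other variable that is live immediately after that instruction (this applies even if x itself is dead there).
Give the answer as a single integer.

def/use:
  L0: {c,u} / ∅
  L1: {a,u} / ∅
  L2: {u} / {c}
  L3: {c} / {c}
  L4: {b,c} / {c}
  L5: {u,x} / {u}
  L6: {b} / ∅
  L7: {a,c} / {c}

Live sets:
  L0: in=∅ out={c}
  L1: in={c} out={c}
  L2: in={c} out={c,u}
  L3: in={c,u} out={c,u}
  L4: in={c,u} out={c,u}
  L5: in={c,u} out={c}
  L6: in=∅ out=∅
  L7: in={c} out=∅

Conflict graph:
  a↔{c}
  b↔{c,u}
  c↔{a,b,u,x}
  u↔{b,c,x}
  x↔{c,u}

Chromatic number:
  lower bound: {b,c,u} mutually conflict ⇒ χ ≥ 3
  3-colouring: R0={c}  R1={a,u}  R2={b,x}
  χ = 3

Answer: 3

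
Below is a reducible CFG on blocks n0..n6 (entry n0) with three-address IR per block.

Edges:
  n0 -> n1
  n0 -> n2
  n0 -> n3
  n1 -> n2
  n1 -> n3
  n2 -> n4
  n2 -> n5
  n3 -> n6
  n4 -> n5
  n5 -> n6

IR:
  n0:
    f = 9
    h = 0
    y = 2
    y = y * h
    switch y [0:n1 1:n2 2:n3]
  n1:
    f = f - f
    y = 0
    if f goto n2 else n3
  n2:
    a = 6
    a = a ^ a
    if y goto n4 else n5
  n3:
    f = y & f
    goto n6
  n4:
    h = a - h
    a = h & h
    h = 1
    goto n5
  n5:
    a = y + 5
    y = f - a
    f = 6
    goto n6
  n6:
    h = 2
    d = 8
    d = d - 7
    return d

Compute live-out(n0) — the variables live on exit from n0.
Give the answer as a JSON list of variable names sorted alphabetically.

Answer: ["f", "h", "y"]

Working:
Per-block:
  n0: def={f,h,y} ue=∅
  n1: def={f,y} ue={f}
  n2: def={a} ue={y}
  n3: def={f} ue={f,y}
  n4: def={a,h} ue={a,h}
  n5: def={a,f,y} ue={f,y}
  n6: def={d,h} ue=∅

Backward fixpoint:
  live n0: ∅→{f,h,y}
  live n1: {f,h}→{f,h,y}
  live n2: {f,h,y}→{a,f,h,y}
  live n3: {f,y}→∅
  live n4: {a,f,h,y}→{f,y}
  live n5: {f,y}→∅
  live n6: ∅→∅

live-out(n0) = ["f", "h", "y"]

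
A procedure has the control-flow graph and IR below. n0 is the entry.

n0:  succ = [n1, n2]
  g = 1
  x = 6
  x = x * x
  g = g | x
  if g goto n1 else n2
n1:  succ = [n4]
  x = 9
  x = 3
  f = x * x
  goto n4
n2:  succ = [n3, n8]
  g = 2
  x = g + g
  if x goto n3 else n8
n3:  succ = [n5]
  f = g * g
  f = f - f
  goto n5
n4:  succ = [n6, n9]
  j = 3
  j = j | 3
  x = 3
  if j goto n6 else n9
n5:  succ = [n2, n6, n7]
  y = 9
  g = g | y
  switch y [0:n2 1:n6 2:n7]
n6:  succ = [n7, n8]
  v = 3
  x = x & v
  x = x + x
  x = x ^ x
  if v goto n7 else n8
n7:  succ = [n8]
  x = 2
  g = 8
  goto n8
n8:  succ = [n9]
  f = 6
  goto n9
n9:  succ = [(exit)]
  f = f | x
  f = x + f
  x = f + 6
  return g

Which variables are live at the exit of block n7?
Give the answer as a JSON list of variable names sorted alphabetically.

Block summaries:
  n0: {g,x} / ∅
  n1: {f,x} / ∅
  n2: {g,x} / ∅
  n3: {f} / {g}
  n4: {j,x} / ∅
  n5: {g,y} / {g}
  n6: {v,x} / {x}
  n7: {g,x} / ∅
  n8: {f} / ∅
  n9: {f,x} / {f,g,x}

Live sets:
  live n0: ∅→{g}
  live n1: {g}→{f,g}
  live n2: ∅→{g,x}
  live n3: {g,x}→{g,x}
  live n4: {f,g}→{f,g,x}
  live n5: {g,x}→{g,x}
  live n6: {g,x}→{g,x}
  live n7: ∅→{g,x}
  live n8: {g,x}→{f,g,x}
  live n9: {f,g,x}→∅

live-out(n7) = ["g", "x"]

Answer: ["g", "x"]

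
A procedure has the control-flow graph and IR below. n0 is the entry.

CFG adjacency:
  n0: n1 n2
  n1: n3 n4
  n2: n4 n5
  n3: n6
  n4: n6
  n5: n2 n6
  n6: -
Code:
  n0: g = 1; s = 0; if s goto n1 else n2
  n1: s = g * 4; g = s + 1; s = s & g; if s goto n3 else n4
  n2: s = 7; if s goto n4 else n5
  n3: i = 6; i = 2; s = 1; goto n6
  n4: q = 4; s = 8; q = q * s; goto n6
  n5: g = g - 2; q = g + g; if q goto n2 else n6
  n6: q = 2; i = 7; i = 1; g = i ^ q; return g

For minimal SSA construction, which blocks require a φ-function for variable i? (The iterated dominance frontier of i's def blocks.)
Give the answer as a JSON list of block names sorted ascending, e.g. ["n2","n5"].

idom tree: n1←n0 n2←n0 n3←n1 n4←n0 n5←n2 n6←n0
Join-block Dom:
  n2: preds {n0,n5}: {n0} ∩ {n0,n2,n5} = {n0}; idom=n0
  n4: preds {n1,n2}: {n0,n1} ∩ {n0,n2} = {n0}; idom=n0
  n6: preds {n3,n4,n5}: {n0,n1,n3} ∩ {n0,n4} ∩ {n0,n2,n5} = {n0}; idom=n0

DF derivation:
  join n2 pred n0: · stop@n0
  join n2 pred n5: n5→n2 stop@n0
  join n4 pred n1: n1 stop@n0
  join n4 pred n2: n2 stop@n0
  join n6 pred n3: n3→n1 stop@n0
  join n6 pred n4: n4 stop@n0
  join n6 pred n5: n5→n2 stop@n0
  DF(n0)=∅
  DF(n1)={n4,n6}
  DF(n2)={n2,n4,n6}
  DF(n3)={n6}
  DF(n4)={n6}
  DF(n5)={n2,n6}
  DF(n6)=∅

φ for i: defs {n3,n6}
  DF⁺ = {n6}

Answer: ["n6"]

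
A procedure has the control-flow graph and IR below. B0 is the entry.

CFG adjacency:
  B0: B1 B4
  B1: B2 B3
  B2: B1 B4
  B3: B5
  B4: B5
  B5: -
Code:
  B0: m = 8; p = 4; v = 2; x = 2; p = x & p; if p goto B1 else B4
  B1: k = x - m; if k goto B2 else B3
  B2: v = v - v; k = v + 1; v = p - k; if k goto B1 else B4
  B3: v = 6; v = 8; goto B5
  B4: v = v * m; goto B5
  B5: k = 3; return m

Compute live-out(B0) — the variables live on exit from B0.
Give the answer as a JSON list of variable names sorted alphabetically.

Block summaries:
  B0 def {m,p,v,x} use ∅
  B1 def {k} use {m,x}
  B2 def {k,v} use {p,v}
  B3 def {v} use ∅
  B4 def {v} use {m,v}
  B5 def {k} use {m}

Backward fixpoint:
  live B0: ∅→{m,p,v,x}
  live B1: {m,p,v,x}→{m,p,v,x}
  live B2: {m,p,v,x}→{m,p,v,x}
  live B3: {m}→{m}
  live B4: {m,v}→{m}
  live B5: {m}→∅

live-out(B0) = ["m", "p", "v", "x"]

Answer: ["m", "p", "v", "x"]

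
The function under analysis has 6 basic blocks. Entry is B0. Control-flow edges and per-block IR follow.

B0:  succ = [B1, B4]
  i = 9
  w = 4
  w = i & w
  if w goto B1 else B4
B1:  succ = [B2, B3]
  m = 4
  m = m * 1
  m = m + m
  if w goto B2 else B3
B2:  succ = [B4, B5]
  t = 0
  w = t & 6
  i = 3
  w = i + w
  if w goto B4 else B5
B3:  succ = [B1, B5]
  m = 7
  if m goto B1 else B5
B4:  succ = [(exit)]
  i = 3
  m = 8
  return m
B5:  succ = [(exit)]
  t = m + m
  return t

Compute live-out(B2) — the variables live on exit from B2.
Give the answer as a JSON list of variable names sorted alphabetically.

Answer: ["m"]

Analysis:
def/use:
  B0: def={i,w} ue=∅
  B1: def={m} ue={w}
  B2: def={i,t,w} ue=∅
  B3: def={m} ue=∅
  B4: def={i,m} ue=∅
  B5: def={t} ue={m}

Liveness:
  B0 li=∅ lo={w}
  B1 li={w} lo={m,w}
  B2 li={m} lo={m}
  B3 li={w} lo={m,w}
  B4 li=∅ lo=∅
  B5 li={m} lo=∅

live-out(B2) = ["m"]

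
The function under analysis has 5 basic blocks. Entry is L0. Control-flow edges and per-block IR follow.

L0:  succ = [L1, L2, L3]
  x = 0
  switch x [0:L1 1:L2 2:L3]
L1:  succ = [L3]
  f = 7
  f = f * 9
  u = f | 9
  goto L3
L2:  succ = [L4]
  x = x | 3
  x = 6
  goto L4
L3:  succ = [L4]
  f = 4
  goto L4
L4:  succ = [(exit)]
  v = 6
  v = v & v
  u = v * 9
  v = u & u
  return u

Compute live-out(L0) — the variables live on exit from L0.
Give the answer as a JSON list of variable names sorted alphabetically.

Block summaries:
  L0 def {x} use ∅
  L1 def {f,u} use ∅
  L2 def {x} use {x}
  L3 def {f} use ∅
  L4 def {u,v} use ∅

Live sets:
  L0 li=∅ lo={x}
  L1 li=∅ lo=∅
  L2 li={x} lo=∅
  L3 li=∅ lo=∅
  L4 li=∅ lo=∅

live-out(L0) = ["x"]

Answer: ["x"]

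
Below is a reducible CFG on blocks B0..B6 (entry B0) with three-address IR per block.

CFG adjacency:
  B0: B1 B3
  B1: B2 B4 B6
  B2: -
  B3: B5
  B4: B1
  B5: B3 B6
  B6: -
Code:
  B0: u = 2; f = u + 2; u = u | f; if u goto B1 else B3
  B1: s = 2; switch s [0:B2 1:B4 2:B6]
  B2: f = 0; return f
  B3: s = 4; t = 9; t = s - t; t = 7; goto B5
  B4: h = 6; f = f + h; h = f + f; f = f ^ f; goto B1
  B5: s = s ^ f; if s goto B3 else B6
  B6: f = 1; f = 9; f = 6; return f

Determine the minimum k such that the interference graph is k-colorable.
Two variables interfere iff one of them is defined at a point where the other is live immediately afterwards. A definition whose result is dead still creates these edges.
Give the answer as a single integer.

Per-block:
  B0: def={f,u} ue=∅
  B1: def={s} ue=∅
  B2: def={f} ue=∅
  B3: def={s,t} ue=∅
  B4: def={f,h} ue={f}
  B5: def={s} ue={f,s}
  B6: def={f} ue=∅

Live sets:
  live B0: ∅→{f}
  live B1: {f}→{f}
  live B2: ∅→∅
  live B3: {f}→{f,s}
  live B4: {f}→{f}
  live B5: {f,s}→{f}
  live B6: ∅→∅

Conflict graph:
  f: {h,s,t,u}
  h: {f}
  s: {f,t}
  t: {f,s}
  u: {f}

Chromatic number:
  clique {f,s,t} ⇒ need ≥ 3
  assign f→c0 h→c1 s→c1 t→c2 u→c1 — no edge inside a register ⇒ χ ≤ 3
  χ = 3

Answer: 3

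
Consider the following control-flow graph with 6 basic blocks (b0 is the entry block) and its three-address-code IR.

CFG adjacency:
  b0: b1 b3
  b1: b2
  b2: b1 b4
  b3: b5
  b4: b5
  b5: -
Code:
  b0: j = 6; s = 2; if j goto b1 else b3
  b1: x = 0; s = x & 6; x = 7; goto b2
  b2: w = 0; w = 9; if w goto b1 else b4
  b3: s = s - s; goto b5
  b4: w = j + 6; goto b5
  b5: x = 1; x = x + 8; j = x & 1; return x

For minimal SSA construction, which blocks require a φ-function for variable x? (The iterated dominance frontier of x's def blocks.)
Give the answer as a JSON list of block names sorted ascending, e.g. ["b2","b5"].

Answer: ["b1", "b5"]

Working:
idom tree: b1←b0 b2←b1 b3←b0 b4←b2 b5←b0
Dom at joins:
  b1: preds {b0,b2}: {b0} ∩ {b0,b1,b2} = {b0}; idom=b0
  b5: preds {b3,b4}: {b0,b3} ∩ {b0,b1,b2,b4} = {b0}; idom=b0

Frontier:
  join b1 pred b0: · stop@b0
  join b1 pred b2: b2→b1 stop@b0
  join b5 pred b3: b3 stop@b0
  join b5 pred b4: b4→b2→b1 stop@b0
  DF(b0)=∅
  DF(b1)={b1,b5}
  DF(b2)={b1,b5}
  DF(b3)={b5}
  DF(b4)={b5}
  DF(b5)=∅

φ for x: defs {b1,b5}
  DF⁺ = {b1,b5}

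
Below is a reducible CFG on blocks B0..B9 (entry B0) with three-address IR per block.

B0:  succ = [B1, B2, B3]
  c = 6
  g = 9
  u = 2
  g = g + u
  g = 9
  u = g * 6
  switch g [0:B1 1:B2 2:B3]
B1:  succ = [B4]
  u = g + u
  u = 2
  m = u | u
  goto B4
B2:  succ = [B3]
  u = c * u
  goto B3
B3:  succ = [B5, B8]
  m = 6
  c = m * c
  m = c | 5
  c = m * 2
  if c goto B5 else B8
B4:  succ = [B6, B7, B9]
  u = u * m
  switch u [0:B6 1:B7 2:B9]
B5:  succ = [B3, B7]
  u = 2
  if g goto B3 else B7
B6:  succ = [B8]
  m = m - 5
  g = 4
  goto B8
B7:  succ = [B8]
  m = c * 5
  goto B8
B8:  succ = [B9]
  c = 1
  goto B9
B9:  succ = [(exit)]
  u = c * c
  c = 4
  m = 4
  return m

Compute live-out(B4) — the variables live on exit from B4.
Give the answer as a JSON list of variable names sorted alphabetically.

Block summaries:
  B0: def={c,g,u} ue=∅
  B1: def={m,u} ue={g,u}
  B2: def={u} ue={c,u}
  B3: def={c,m} ue={c}
  B4: def={u} ue={m,u}
  B5: def={u} ue={g}
  B6: def={g,m} ue={m}
  B7: def={m} ue={c}
  B8: def={c} ue=∅
  B9: def={c,m,u} ue={c}

Liveness:
  B0: in=∅ out={c,g,u}
  B1: in={c,g,u} out={c,m,u}
  B2: in={c,g,u} out={c,g}
  B3: in={c,g} out={c,g}
  B4: in={c,m,u} out={c,m}
  B5: in={c,g} out={c,g}
  B6: in={m} out=∅
  B7: in={c} out=∅
  B8: in=∅ out={c}
  B9: in={c} out=∅

live-out(B4) = ["c", "m"]

Answer: ["c", "m"]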